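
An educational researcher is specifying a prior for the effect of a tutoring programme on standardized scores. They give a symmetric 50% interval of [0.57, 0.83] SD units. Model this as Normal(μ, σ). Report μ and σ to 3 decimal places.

A symmetric 50% interval runs μ ± z·σ with z = 0.6745.
Half-width = 0.13, so σ = 0.13/0.6745 = 0.193.
μ is the interval midpoint, 0.700.

μ = 0.700, σ = 0.193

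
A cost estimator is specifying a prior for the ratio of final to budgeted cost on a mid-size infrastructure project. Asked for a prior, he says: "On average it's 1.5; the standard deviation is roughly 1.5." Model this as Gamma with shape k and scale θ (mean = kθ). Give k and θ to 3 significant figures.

k ≈ 1, θ ≈ 1.5

For Gamma(k, scale θ): mean = kθ, variance = kθ², so CV = 1/√k.
CV = SD/mean = 1.5/1.5 = 1, hence k = 1/CV² = 1.
Then θ = mean/k = 1.5/1 = 1.5.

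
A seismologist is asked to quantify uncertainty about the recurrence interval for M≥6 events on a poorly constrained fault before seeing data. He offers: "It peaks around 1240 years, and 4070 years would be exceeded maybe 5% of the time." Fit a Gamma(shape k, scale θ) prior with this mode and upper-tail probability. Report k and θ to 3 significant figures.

Gamma(k,θ) with k>1 has mode (k−1)θ, so θ = 1240/(k−1).
Need P(X < 4070) = 0.95 with θ tied to k this way. Start at k = 2, θ = 1240: P(X<4070) ≈ 0.839.
Too low — raise k to concentrate. Iterating converges to k ≈ 2.85.
Then θ = 1240/(2.85−1) ≈ 671.

k ≈ 2.85, θ ≈ 671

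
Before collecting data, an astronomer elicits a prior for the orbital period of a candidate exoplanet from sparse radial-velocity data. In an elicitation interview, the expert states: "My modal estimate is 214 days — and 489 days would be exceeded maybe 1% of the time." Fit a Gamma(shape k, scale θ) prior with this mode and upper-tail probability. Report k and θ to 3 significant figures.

k ≈ 8.01, θ ≈ 30.5

Gamma(k,θ) with k>1 has mode (k−1)θ, so θ = 214/(k−1).
Need P(X < 489) = 0.99 with θ tied to k this way. Start at k = 2, θ = 214: P(X<489) ≈ 0.666.
Too low — raise k to concentrate. Iterating converges to k ≈ 8.01.
Then θ = 214/(8.01−1) ≈ 30.5.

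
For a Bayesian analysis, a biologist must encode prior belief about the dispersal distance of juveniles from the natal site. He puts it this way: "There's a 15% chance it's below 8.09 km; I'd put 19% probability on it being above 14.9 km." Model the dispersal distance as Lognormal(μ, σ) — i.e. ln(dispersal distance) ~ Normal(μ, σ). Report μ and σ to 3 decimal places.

If T ~ Lognormal(μ,σ) then ln T ~ Normal(μ,σ), so the p-quantile of ln T is μ + z_p·σ.
ln(8.09) = 2.091 and ln(14.9) = 2.701; z_{0.15} = -1.036, z_{0.81} = 0.8779.
σ = (2.701 − 2.091)/(0.8779 − (-1.036)) = 0.319.
μ = 2.091 − (-1.036)·0.319 = 2.421.

μ ≈ 2.421, σ ≈ 0.319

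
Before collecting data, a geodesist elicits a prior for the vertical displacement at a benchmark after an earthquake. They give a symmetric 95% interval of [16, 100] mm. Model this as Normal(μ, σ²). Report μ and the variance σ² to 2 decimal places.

A symmetric 95% interval runs μ ± z·σ with z = 1.96.
Half-width = 42, so σ = 42/1.96 = 21.429 and σ² = 459.20.
μ is the interval midpoint, 58.00.

μ = 58.00, σ² = 459.20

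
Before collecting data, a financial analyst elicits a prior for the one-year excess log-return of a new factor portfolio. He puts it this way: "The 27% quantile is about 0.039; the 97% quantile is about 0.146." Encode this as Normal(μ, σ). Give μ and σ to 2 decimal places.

The p-quantile of Normal(μ,σ) is μ + z_p·σ, with z_{0.27} = -0.6128 and z_{0.97} = 1.881.
Eliminate σ: μ = (z₂·x₁ − z₁·x₂)/(z₂ − z₁) = (1.881·0.039 − (-0.6128)·0.146)/2.494 = 0.07.
Then σ = (x₂ − x₁)/(z₂ − z₁) = (0.146 − 0.039)/2.494 = 0.04.

μ = 0.07, σ = 0.04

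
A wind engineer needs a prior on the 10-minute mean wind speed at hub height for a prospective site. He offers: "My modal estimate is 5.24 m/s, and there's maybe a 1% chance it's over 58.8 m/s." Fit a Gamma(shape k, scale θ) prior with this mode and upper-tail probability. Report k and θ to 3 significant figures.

k ≈ 1.51, θ ≈ 10.3

Gamma(k,θ) with k>1 has mode (k−1)θ, so θ = 5.24/(k−1).
Need P(X < 58.8) = 0.99 with θ tied to k this way. Start at k = 2, θ = 5.24: P(X<58.8) ≈ 1.000.
Too high — lower k to spread out. Iterating converges to k ≈ 1.51.
Then θ = 5.24/(1.51−1) ≈ 10.3.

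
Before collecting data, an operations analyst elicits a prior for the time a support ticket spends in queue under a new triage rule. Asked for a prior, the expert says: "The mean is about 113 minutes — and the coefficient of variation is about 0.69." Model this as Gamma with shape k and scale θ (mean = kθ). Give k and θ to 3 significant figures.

k ≈ 2.1, θ ≈ 53.8

For Gamma(k, scale θ): mean = kθ, variance = kθ², so CV = 1/√k.
CV = 0.69, hence k = 1/CV² = 2.1.
Then θ = mean/k = 113/2.1 = 53.8.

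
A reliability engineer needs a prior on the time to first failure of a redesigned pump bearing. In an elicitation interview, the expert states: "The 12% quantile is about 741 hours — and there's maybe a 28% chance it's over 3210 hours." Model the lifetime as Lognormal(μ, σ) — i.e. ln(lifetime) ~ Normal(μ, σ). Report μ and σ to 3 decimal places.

If T ~ Lognormal(μ,σ) then ln T ~ Normal(μ,σ), so the p-quantile of ln T is μ + z_p·σ.
ln(741) = 6.608 and ln(3210) = 8.074; z_{0.12} = -1.175, z_{0.72} = 0.5828.
σ = (8.074 − 6.608)/(0.5828 − (-1.175)) = 0.834.
μ = 6.608 − (-1.175)·0.834 = 7.588.

μ ≈ 7.588, σ ≈ 0.834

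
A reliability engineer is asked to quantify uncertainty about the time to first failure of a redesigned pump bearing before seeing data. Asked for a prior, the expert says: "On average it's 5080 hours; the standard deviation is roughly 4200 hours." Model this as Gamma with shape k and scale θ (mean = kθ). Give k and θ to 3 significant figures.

k ≈ 1.46, θ ≈ 3470

For Gamma(k, scale θ): mean = kθ, variance = kθ², so CV = 1/√k.
CV = SD/mean = 4200/5080 = 0.8268, hence k = 1/CV² = 1.46.
Then θ = mean/k = 5080/1.46 = 3470.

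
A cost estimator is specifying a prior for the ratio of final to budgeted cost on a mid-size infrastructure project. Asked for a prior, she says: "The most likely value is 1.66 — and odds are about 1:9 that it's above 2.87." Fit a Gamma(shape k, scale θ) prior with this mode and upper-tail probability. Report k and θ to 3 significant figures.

Gamma(k,θ) with k>1 has mode (k−1)θ, so θ = 1.66/(k−1).
Need P(X < 2.87) = 0.9 with θ tied to k this way. Start at k = 2, θ = 1.66: P(X<2.87) ≈ 0.516.
Too low — raise k to concentrate. Iterating converges to k ≈ 7.33.
Then θ = 1.66/(7.33−1) ≈ 0.262.

k ≈ 7.33, θ ≈ 0.262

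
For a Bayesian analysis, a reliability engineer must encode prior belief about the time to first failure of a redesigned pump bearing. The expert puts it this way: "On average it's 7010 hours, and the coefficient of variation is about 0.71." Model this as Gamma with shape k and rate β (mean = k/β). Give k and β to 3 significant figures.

k ≈ 1.98, β ≈ 0.000283

For Gamma(k, rate β): mean = k/β, variance = k/β², so CV = 1/√k.
CV = 0.71, hence k = 1/CV² = 1.98.
Then β = k/mean = 1.98/7010 = 0.000283.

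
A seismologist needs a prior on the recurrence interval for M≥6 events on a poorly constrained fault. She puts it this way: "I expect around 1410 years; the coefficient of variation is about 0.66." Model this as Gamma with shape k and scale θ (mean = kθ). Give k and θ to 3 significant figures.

k ≈ 2.3, θ ≈ 614

For Gamma(k, scale θ): mean = kθ, variance = kθ², so CV = 1/√k.
CV = 0.66, hence k = 1/CV² = 2.3.
Then θ = mean/k = 1410/2.3 = 614.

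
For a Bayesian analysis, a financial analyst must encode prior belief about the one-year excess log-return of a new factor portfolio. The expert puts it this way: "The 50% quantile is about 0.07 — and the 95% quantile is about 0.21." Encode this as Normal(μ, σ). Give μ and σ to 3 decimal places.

μ = 0.070, σ = 0.085

For Normal(μ,σ), the p-quantile is μ + z_p·σ. Here z_{0.5} = 0, z_{0.95} = 1.645.
So 0.07 = μ + 0σ and 0.21 = μ + 1.645σ.
Subtracting: σ = (0.21 − 0.07)/(1.645 − (0)) = 0.085.
Then μ = 0.07 − (0)·0.085 = 0.070.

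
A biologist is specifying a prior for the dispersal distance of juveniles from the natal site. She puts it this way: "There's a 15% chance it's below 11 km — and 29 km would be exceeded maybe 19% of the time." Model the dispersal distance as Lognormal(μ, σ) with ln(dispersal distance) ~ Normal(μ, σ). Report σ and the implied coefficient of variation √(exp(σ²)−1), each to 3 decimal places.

σ ≈ 0.506, CV ≈ 0.541

If T ~ Lognormal(μ,σ) then ln T ~ Normal(μ,σ), so the p-quantile of ln T is μ + z_p·σ.
ln(11) = 2.398 and ln(29) = 3.367; z_{0.15} = -1.036, z_{0.81} = 0.8779.
σ = (3.367 − 2.398)/(0.8779 − (-1.036)) = 0.506.
μ = 2.398 − (-1.036)·0.506 = 2.923.
CV = √(exp(σ²)−1) = √(exp(0.2564)−1) = 0.541.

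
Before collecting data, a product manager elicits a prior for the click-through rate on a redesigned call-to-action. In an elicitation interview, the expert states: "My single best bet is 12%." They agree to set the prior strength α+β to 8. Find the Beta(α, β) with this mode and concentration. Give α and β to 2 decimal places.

For α,β > 1 the Beta mode is (α−1)/(α+β−2). With α+β = 8, the mode is (α−1)/6.
Set (α−1)/6 = 0.12 → α = 1 + 0.12·6 = 1.72.
β = 8 − α = 6.28.

α = 1.72, β = 6.28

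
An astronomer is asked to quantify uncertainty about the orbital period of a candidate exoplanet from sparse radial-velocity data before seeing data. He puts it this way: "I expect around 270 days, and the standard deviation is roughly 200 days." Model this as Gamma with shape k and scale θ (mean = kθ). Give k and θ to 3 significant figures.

k ≈ 1.82, θ ≈ 148

For Gamma(k, scale θ): mean = kθ, variance = kθ², so CV = 1/√k.
CV = SD/mean = 200/270 = 0.7407, hence k = 1/CV² = 1.82.
Then θ = mean/k = 270/1.82 = 148.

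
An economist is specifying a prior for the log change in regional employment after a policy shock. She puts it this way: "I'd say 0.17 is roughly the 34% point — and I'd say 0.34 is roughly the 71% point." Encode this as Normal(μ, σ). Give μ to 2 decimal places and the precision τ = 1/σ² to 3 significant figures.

μ = 0.24, τ = 32.3

For Normal(μ,σ), the p-quantile is μ + z_p·σ. Here z_{0.34} = -0.4125, z_{0.71} = 0.5534.
So 0.17 = μ − 0.4125σ and 0.34 = μ + 0.5534σ.
Subtracting: σ = (0.34 − 0.17)/(0.5534 − (-0.4125)) = 0.18.
Then μ = 0.17 − (-0.4125)·0.18 = 0.24.
Precision τ = 1/σ² = 1/0.176² = 32.3.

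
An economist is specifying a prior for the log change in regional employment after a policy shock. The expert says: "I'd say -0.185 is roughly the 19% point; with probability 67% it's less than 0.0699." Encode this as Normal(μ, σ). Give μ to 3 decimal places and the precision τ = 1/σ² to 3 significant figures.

For Normal(μ,σ), the p-quantile is μ + z_p·σ. Here z_{0.19} = -0.8779, z_{0.67} = 0.4399.
So -0.185 = μ − 0.8779σ and 0.0699 = μ + 0.4399σ.
Subtracting: σ = (0.0699 − -0.185)/(0.4399 − (-0.8779)) = 0.193.
Then μ = -0.185 − (-0.8779)·0.193 = -0.015.
Precision τ = 1/σ² = 1/0.1934² = 26.7.

μ = -0.015, τ = 26.7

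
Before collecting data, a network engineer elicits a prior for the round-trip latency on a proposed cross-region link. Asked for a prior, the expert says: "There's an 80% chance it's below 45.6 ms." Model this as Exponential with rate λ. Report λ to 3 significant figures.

λ ≈ 0.0353

P(T < 45.6) = 1 − e^(−λ·45.6) = 0.8, so λ = −ln(1−0.8)/45.6 = −ln(0.2)/45.6 = 0.0353.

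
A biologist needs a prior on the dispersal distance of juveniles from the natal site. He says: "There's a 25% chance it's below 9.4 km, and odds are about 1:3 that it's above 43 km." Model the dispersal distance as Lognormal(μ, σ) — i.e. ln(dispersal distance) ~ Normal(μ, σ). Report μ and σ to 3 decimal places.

μ ≈ 3.001, σ ≈ 1.127

If T ~ Lognormal(μ,σ) then ln T ~ Normal(μ,σ), so the p-quantile of ln T is μ + z_p·σ.
ln(9.4) = 2.241 and ln(43) = 3.761; z_{0.25} = -0.6745, z_{0.75} = 0.6745.
σ = (3.761 − 2.241)/(0.6745 − (-0.6745)) = 1.127.
μ = 2.241 − (-0.6745)·1.127 = 3.001.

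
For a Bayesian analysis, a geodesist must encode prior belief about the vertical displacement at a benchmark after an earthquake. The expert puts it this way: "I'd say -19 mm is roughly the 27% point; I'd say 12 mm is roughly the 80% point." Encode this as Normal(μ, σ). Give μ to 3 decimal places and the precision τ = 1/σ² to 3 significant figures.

The p-quantile of Normal(μ,σ) is μ + z_p·σ, with z_{0.27} = -0.6128 and z_{0.8} = 0.8416.
Eliminate σ: μ = (z₂·x₁ − z₁·x₂)/(z₂ − z₁) = (0.8416·-19 − (-0.6128)·12)/1.454 = -5.938.
Then σ = (x₂ − x₁)/(z₂ − z₁) = (12 − -19)/1.454 = 21.314.
Precision τ = 1/σ² = 1/21.31² = 0.0022.

μ = -5.938, τ = 0.0022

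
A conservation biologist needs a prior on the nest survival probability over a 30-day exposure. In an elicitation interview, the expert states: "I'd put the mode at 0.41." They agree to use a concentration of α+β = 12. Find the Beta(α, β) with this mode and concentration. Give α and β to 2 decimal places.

α = 5.10, β = 6.90

For α,β > 1 the Beta mode is (α−1)/(α+β−2). With α+β = 12, the mode is (α−1)/10.
Set (α−1)/10 = 0.41 → α = 1 + 0.41·10 = 5.10.
β = 12 − α = 6.90.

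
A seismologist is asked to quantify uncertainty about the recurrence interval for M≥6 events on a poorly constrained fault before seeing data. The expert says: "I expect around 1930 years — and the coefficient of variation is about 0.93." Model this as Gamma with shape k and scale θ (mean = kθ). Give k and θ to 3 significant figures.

k ≈ 1.16, θ ≈ 1670

For Gamma(k, scale θ): mean = kθ, variance = kθ², so CV = 1/√k.
CV = 0.93, hence k = 1/CV² = 1.16.
Then θ = mean/k = 1930/1.16 = 1670.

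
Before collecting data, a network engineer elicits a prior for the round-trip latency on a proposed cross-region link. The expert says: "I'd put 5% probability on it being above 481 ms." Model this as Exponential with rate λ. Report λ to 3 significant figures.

P(T > 481.0) = e^(−λ·481.0) = 0.05, so λ = −ln(0.05)/481.0 = 0.00623.

λ ≈ 0.00623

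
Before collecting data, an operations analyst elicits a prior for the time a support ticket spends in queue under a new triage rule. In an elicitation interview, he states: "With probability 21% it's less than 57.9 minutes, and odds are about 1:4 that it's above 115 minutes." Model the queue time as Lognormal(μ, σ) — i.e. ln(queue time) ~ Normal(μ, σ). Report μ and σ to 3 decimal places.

μ ≈ 4.394, σ ≈ 0.416

If T ~ Lognormal(μ,σ) then ln T ~ Normal(μ,σ), so the p-quantile of ln T is μ + z_p·σ.
ln(57.9) = 4.059 and ln(115) = 4.745; z_{0.21} = -0.8064, z_{0.8} = 0.8416.
σ = (4.745 − 4.059)/(0.8416 − (-0.8064)) = 0.416.
μ = 4.059 − (-0.8064)·0.416 = 4.394.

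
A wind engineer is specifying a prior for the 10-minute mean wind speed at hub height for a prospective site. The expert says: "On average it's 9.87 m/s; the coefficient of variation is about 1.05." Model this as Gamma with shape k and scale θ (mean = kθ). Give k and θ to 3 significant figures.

k ≈ 0.907, θ ≈ 10.9

For Gamma(k, scale θ): mean = kθ, variance = kθ², so CV = 1/√k.
CV = 1.05, hence k = 1/CV² = 0.907.
Then θ = mean/k = 9.87/0.907 = 10.9.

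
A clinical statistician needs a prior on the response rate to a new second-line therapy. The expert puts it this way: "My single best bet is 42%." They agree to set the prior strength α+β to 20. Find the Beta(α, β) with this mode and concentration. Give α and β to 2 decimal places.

For α,β > 1 the Beta mode is (α−1)/(α+β−2). With α+β = 20, the mode is (α−1)/18.
Set (α−1)/18 = 0.42 → α = 1 + 0.42·18 = 8.56.
β = 20 − α = 11.44.

α = 8.56, β = 11.44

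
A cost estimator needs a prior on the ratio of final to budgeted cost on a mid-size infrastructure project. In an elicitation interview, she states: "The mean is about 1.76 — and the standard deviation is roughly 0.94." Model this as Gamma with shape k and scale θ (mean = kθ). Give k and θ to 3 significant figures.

For Gamma(k, scale θ): mean = kθ, variance = kθ², so CV = 1/√k.
CV = SD/mean = 0.94/1.76 = 0.5341, hence k = 1/CV² = 3.51.
Then θ = mean/k = 1.76/3.51 = 0.502.

k ≈ 3.51, θ ≈ 0.502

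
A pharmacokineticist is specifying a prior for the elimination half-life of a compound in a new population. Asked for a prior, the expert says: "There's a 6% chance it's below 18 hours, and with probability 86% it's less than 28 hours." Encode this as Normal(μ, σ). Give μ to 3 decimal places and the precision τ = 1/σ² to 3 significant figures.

The p-quantile of Normal(μ,σ) is μ + z_p·σ, with z_{0.06} = -1.555 and z_{0.86} = 1.08.
Eliminate σ: μ = (z₂·x₁ − z₁·x₂)/(z₂ − z₁) = (1.08·18 − (-1.555)·28)/2.635 = 23.900.
Then σ = (x₂ − x₁)/(z₂ − z₁) = (28 − 18)/2.635 = 3.795.
Precision τ = 1/σ² = 1/3.795² = 0.0694.

μ = 23.900, τ = 0.0694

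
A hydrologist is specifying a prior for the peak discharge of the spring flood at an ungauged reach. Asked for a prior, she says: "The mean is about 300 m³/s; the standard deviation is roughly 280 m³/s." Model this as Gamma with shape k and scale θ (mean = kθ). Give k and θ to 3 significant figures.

k ≈ 1.15, θ ≈ 261

For Gamma(k, scale θ): mean = kθ, variance = kθ², so CV = 1/√k.
CV = SD/mean = 280/300 = 0.9333, hence k = 1/CV² = 1.15.
Then θ = mean/k = 300/1.15 = 261.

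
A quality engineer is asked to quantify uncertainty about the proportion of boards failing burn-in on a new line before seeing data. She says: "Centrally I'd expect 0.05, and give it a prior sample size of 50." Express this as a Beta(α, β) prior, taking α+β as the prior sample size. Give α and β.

α = 2.5, β = 47.5

Under the effective-sample-size interpretation, Beta(α, β) has prior mean α/(α+β) and prior sample size α+β.
So α+β = 50 and α/(α+β) = 0.05, giving α = 0.05·50 = 2.5 and β = 50 − 2.5 = 47.5.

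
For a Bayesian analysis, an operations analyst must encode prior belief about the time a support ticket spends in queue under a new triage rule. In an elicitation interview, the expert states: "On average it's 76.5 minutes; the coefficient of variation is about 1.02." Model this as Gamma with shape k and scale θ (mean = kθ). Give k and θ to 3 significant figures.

k ≈ 0.961, θ ≈ 79.6

For Gamma(k, scale θ): mean = kθ, variance = kθ², so CV = 1/√k.
CV = 1.02, hence k = 1/CV² = 0.961.
Then θ = mean/k = 76.5/0.961 = 79.6.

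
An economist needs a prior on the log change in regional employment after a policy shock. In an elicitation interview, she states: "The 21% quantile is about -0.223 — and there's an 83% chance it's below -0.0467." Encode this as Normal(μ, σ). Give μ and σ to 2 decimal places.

The p-quantile of Normal(μ,σ) is μ + z_p·σ, with z_{0.21} = -0.8064 and z_{0.83} = 0.9542.
Eliminate σ: μ = (z₂·x₁ − z₁·x₂)/(z₂ − z₁) = (0.9542·-0.223 − (-0.8064)·-0.0467)/1.761 = -0.14.
Then σ = (x₂ − x₁)/(z₂ − z₁) = (-0.0467 − -0.223)/1.761 = 0.10.

μ = -0.14, σ = 0.10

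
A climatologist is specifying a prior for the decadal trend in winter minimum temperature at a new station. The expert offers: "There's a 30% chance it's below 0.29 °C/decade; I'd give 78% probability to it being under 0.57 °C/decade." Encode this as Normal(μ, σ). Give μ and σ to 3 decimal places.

For Normal(μ,σ), the p-quantile is μ + z_p·σ. Here z_{0.3} = -0.5244, z_{0.78} = 0.7722.
So 0.29 = μ − 0.5244σ and 0.57 = μ + 0.7722σ.
Subtracting: σ = (0.57 − 0.29)/(0.7722 − (-0.5244)) = 0.216.
Then μ = 0.29 − (-0.5244)·0.216 = 0.403.

μ = 0.403, σ = 0.216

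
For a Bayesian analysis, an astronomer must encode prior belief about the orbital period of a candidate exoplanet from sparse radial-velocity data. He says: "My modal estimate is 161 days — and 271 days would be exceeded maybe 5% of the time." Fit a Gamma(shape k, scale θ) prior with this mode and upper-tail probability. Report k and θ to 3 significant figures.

k ≈ 11.3, θ ≈ 15.6

Gamma(k,θ) with k>1 has mode (k−1)θ, so θ = 161/(k−1).
Need P(X < 271) = 0.95 with θ tied to k this way. Start at k = 2, θ = 161: P(X<271) ≈ 0.502.
Too low — raise k to concentrate. Iterating converges to k ≈ 11.3.
Then θ = 161/(11.3−1) ≈ 15.6.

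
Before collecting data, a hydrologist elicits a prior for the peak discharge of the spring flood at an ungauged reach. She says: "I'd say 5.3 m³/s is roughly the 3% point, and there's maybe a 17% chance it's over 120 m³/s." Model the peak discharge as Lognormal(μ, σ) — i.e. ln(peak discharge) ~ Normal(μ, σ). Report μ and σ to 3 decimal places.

If T ~ Lognormal(μ,σ) then ln T ~ Normal(μ,σ), so the p-quantile of ln T is μ + z_p·σ.
ln(5.3) = 1.668 and ln(120) = 4.787; z_{0.03} = -1.881, z_{0.83} = 0.9542.
σ = (4.787 − 1.668)/(0.9542 − (-1.881)) = 1.100.
μ = 1.668 − (-1.881)·1.100 = 3.737.

μ ≈ 3.737, σ ≈ 1.100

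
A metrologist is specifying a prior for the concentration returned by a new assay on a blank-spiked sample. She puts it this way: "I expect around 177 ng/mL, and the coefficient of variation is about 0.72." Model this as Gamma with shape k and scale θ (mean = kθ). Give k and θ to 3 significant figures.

For Gamma(k, scale θ): mean = kθ, variance = kθ², so CV = 1/√k.
CV = 0.72, hence k = 1/CV² = 1.93.
Then θ = mean/k = 177/1.93 = 91.8.

k ≈ 1.93, θ ≈ 91.8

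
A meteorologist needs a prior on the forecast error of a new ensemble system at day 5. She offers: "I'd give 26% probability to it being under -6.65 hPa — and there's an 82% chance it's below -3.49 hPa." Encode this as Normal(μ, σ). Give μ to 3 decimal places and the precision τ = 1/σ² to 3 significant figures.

The p-quantile of Normal(μ,σ) is μ + z_p·σ, with z_{0.26} = -0.6433 and z_{0.82} = 0.9154.
Eliminate σ: μ = (z₂·x₁ − z₁·x₂)/(z₂ − z₁) = (0.9154·-6.65 − (-0.6433)·-3.49)/1.559 = -5.346.
Then σ = (x₂ − x₁)/(z₂ − z₁) = (-3.49 − -6.65)/1.559 = 2.027.
Precision τ = 1/σ² = 1/2.027² = 0.243.

μ = -5.346, τ = 0.243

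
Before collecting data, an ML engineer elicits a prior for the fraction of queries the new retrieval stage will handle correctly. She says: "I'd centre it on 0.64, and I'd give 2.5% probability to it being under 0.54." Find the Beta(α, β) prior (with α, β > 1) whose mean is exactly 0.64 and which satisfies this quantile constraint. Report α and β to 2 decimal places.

α ≈ 59.09, β ≈ 33.24

With mean 0.64 fixed, write α = 0.64s, β = 0.36s where s = α+β.
Need P(θ < 0.54) = 0.025 under Beta(0.64s, 0.36s). Normal approximation: (q−m)/√(m(1−m)/s) ≈ z_{0.025} = -1.96, so s ≈ 0.64·0.36·(-1.96)²/(0.54−0.64)² = 88.5.
At s = 88.5: P(θ<0.54) ≈ 0.027. Adjusting to match 0.025 gives s ≈ 92.32.
So α = 0.64·92.32 ≈ 59.09, β = 0.36·92.32 ≈ 33.24.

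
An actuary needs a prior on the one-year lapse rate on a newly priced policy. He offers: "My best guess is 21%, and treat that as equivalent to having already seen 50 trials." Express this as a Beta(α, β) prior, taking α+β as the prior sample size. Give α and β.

Under the effective-sample-size interpretation, Beta(α, β) has prior mean α/(α+β) and prior sample size α+β.
So α+β = 50 and α/(α+β) = 0.21, giving α = 0.21·50 = 10.5 and β = 50 − 10.5 = 39.5.

α = 10.5, β = 39.5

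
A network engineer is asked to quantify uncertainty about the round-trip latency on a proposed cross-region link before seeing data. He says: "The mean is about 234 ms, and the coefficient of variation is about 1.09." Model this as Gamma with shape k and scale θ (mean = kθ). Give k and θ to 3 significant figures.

For Gamma(k, scale θ): mean = kθ, variance = kθ², so CV = 1/√k.
CV = 1.09, hence k = 1/CV² = 0.842.
Then θ = mean/k = 234/0.842 = 278.

k ≈ 0.842, θ ≈ 278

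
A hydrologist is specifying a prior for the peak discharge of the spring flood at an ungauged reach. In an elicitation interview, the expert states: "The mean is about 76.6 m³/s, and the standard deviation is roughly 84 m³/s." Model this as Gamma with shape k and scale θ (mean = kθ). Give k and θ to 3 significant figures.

k ≈ 0.832, θ ≈ 92.1

For Gamma(k, scale θ): mean = kθ, variance = kθ², so CV = 1/√k.
CV = SD/mean = 84/76.6 = 1.097, hence k = 1/CV² = 0.832.
Then θ = mean/k = 76.6/0.832 = 92.1.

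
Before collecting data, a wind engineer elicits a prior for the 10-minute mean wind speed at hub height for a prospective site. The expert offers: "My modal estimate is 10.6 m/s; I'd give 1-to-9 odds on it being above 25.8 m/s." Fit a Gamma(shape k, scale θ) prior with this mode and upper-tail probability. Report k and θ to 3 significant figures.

Gamma(k,θ) with k>1 has mode (k−1)θ, so θ = 10.6/(k−1).
Need P(X < 25.8) = 0.9 with θ tied to k this way. Start at k = 2, θ = 10.6: P(X<25.8) ≈ 0.699.
Too low — raise k to concentrate. Iterating converges to k ≈ 3.43.
Then θ = 10.6/(3.43−1) ≈ 4.36.

k ≈ 3.43, θ ≈ 4.36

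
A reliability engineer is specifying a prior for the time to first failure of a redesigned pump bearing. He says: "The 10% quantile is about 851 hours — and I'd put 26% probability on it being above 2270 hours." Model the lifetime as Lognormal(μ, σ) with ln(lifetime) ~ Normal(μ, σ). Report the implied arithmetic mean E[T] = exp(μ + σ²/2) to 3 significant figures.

If T ~ Lognormal(μ,σ) then ln T ~ Normal(μ,σ), so the p-quantile of ln T is μ + z_p·σ.
ln(851) = 6.746 and ln(2270) = 7.728; z_{0.1} = -1.282, z_{0.74} = 0.6433.
σ = (7.728 − 6.746)/(0.6433 − (-1.282)) = 0.510.
μ = 6.746 − (-1.282)·0.510 = 7.400.
E[T] = exp(μ + σ²/2) = exp(7.400 + 0.1299) = 1860 hours.

E[T] ≈ 1860 hours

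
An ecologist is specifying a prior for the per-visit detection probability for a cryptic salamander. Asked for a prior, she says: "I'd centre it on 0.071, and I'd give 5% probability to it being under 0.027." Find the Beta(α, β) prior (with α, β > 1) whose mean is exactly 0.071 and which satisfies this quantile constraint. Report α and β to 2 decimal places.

With mean 0.071 fixed, write α = 0.071s, β = 0.929s where s = α+β.
Need P(θ < 0.027) = 0.05 under Beta(0.071s, 0.929s). Normal approximation: (q−m)/√(m(1−m)/s) ≈ z_{0.05} = -1.64, so s ≈ 0.071·0.929·(-1.64)²/(0.027−0.071)² = 92.2.
At s = 92.2: P(θ<0.027) ≈ 0.020. Adjusting to match 0.05 gives s ≈ 63.17.
So α = 0.071·63.17 ≈ 4.48, β = 0.929·63.17 ≈ 58.68.

α ≈ 4.48, β ≈ 58.68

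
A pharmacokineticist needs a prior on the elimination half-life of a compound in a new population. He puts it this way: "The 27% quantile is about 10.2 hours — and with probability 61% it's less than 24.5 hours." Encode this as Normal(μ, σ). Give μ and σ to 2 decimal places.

The p-quantile of Normal(μ,σ) is μ + z_p·σ, with z_{0.27} = -0.6128 and z_{0.61} = 0.2793.
Eliminate σ: μ = (z₂·x₁ − z₁·x₂)/(z₂ − z₁) = (0.2793·10.2 − (-0.6128)·24.5)/0.8921 = 20.02.
Then σ = (x₂ − x₁)/(z₂ − z₁) = (24.5 − 10.2)/0.8921 = 16.03.

μ = 20.02, σ = 16.03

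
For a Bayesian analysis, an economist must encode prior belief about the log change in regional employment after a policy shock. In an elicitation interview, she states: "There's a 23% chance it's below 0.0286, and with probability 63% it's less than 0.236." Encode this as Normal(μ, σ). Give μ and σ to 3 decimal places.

The p-quantile of Normal(μ,σ) is μ + z_p·σ, with z_{0.23} = -0.7388 and z_{0.63} = 0.3319.
Eliminate σ: μ = (z₂·x₁ − z₁·x₂)/(z₂ − z₁) = (0.3319·0.0286 − (-0.7388)·0.236)/1.071 = 0.172.
Then σ = (x₂ − x₁)/(z₂ − z₁) = (0.236 − 0.0286)/1.071 = 0.194.

μ = 0.172, σ = 0.194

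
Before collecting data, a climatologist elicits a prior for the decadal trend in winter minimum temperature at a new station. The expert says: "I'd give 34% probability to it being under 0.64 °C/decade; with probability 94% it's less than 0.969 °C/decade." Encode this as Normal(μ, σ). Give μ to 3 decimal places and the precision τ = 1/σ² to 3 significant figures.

μ = 0.709, τ = 35.8

The p-quantile of Normal(μ,σ) is μ + z_p·σ, with z_{0.34} = -0.4125 and z_{0.94} = 1.555.
Eliminate σ: μ = (z₂·x₁ − z₁·x₂)/(z₂ − z₁) = (1.555·0.64 − (-0.4125)·0.969)/1.967 = 0.709.
Then σ = (x₂ − x₁)/(z₂ − z₁) = (0.969 − 0.64)/1.967 = 0.167.
Precision τ = 1/σ² = 1/0.1672² = 35.8.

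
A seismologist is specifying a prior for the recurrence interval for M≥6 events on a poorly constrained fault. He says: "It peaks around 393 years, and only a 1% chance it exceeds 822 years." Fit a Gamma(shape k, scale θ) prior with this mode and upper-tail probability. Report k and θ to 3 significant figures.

k ≈ 9.94, θ ≈ 43.9

Gamma(k,θ) with k>1 has mode (k−1)θ, so θ = 393/(k−1).
Need P(X < 822) = 0.99 with θ tied to k this way. Start at k = 2, θ = 393: P(X<822) ≈ 0.618.
Too low — raise k to concentrate. Iterating converges to k ≈ 9.94.
Then θ = 393/(9.94−1) ≈ 43.9.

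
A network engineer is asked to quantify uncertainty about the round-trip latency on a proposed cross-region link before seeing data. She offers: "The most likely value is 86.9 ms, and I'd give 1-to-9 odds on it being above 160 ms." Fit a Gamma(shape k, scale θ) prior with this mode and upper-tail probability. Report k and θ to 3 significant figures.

k ≈ 6.12, θ ≈ 17

Gamma(k,θ) with k>1 has mode (k−1)θ, so θ = 86.9/(k−1).
Need P(X < 160) = 0.9 with θ tied to k this way. Start at k = 2, θ = 86.9: P(X<160) ≈ 0.549.
Too low — raise k to concentrate. Iterating converges to k ≈ 6.12.
Then θ = 86.9/(6.12−1) ≈ 17.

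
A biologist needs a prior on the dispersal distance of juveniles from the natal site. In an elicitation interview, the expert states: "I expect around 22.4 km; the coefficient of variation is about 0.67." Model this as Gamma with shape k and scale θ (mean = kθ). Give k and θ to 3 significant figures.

For Gamma(k, scale θ): mean = kθ, variance = kθ², so CV = 1/√k.
CV = 0.67, hence k = 1/CV² = 2.23.
Then θ = mean/k = 22.4/2.23 = 10.1.

k ≈ 2.23, θ ≈ 10.1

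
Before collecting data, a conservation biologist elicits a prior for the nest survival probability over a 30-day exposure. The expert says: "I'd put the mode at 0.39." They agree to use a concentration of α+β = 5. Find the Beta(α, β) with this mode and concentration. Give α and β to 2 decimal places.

For α,β > 1 the Beta mode is (α−1)/(α+β−2). With α+β = 5, the mode is (α−1)/3.
Set (α−1)/3 = 0.39 → α = 1 + 0.39·3 = 2.17.
β = 5 − α = 2.83.

α = 2.17, β = 2.83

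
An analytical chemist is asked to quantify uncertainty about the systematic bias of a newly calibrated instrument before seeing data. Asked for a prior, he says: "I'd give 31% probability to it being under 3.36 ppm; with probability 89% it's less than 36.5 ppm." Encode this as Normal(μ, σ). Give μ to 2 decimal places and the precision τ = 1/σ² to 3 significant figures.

For Normal(μ,σ), the p-quantile is μ + z_p·σ. Here z_{0.31} = -0.4959, z_{0.89} = 1.227.
So 3.36 = μ − 0.4959σ and 36.5 = μ + 1.227σ.
Subtracting: σ = (36.5 − 3.36)/(1.227 − (-0.4959)) = 19.24.
Then μ = 3.36 − (-0.4959)·19.24 = 12.90.
Precision τ = 1/σ² = 1/19.24² = 0.0027.

μ = 12.90, τ = 0.0027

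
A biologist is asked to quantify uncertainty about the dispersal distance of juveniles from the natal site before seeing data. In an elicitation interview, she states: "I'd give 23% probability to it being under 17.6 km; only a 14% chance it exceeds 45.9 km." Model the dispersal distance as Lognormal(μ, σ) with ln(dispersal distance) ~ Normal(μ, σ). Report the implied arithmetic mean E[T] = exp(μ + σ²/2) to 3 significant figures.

If T ~ Lognormal(μ,σ) then ln T ~ Normal(μ,σ), so the p-quantile of ln T is μ + z_p·σ.
ln(17.6) = 2.868 and ln(45.9) = 3.826; z_{0.23} = -0.7388, z_{0.86} = 1.08.
σ = (3.826 − 2.868)/(1.08 − (-0.7388)) = 0.527.
μ = 2.868 − (-0.7388)·0.527 = 3.257.
E[T] = exp(μ + σ²/2) = exp(3.257 + 0.1388) = 29.8 km.

E[T] ≈ 29.8 km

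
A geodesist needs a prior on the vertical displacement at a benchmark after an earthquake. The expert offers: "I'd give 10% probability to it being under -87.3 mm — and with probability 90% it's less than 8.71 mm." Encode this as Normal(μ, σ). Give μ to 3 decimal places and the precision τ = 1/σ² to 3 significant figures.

μ = -39.295, τ = 0.000713

For Normal(μ,σ), the p-quantile is μ + z_p·σ. Here z_{0.1} = -1.282, z_{0.9} = 1.282.
So -87.3 = μ − 1.282σ and 8.71 = μ + 1.282σ.
Subtracting: σ = (8.71 − -87.3)/(1.282 − (-1.282)) = 37.459.
Then μ = -87.3 − (-1.282)·37.459 = -39.295.
Precision τ = 1/σ² = 1/37.46² = 0.000713.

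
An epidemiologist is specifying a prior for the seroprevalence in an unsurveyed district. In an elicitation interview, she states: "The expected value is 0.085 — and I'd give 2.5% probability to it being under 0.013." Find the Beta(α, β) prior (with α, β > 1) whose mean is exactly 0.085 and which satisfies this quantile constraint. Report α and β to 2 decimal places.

α ≈ 2.25, β ≈ 24.24

With mean 0.085 fixed, write α = 0.085s, β = 0.915s where s = α+β.
Need P(θ < 0.013) = 0.025 under Beta(0.085s, 0.915s). Normal approximation: (q−m)/√(m(1−m)/s) ≈ z_{0.025} = -1.96, so s ≈ 0.085·0.915·(-1.96)²/(0.013−0.085)² = 57.6.
At s = 57.6: P(θ<0.013) ≈ 0.001. Adjusting to match 0.025 gives s ≈ 26.49.
So α = 0.085·26.49 ≈ 2.25, β = 0.915·26.49 ≈ 24.24.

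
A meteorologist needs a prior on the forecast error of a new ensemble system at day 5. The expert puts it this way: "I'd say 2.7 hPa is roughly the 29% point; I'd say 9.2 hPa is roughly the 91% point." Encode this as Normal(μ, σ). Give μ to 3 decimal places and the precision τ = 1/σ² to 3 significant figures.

For Normal(μ,σ), the p-quantile is μ + z_p·σ. Here z_{0.29} = -0.5534, z_{0.91} = 1.341.
So 2.7 = μ − 0.5534σ and 9.2 = μ + 1.341σ.
Subtracting: σ = (9.2 − 2.7)/(1.341 − (-0.5534)) = 3.432.
Then μ = 2.7 − (-0.5534)·3.432 = 4.599.
Precision τ = 1/σ² = 1/3.432² = 0.0849.

μ = 4.599, τ = 0.0849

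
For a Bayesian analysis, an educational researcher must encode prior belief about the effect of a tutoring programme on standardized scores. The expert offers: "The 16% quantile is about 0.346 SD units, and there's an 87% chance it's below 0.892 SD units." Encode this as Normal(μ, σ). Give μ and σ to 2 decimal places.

The p-quantile of Normal(μ,σ) is μ + z_p·σ, with z_{0.16} = -0.9945 and z_{0.87} = 1.126.
Eliminate σ: μ = (z₂·x₁ − z₁·x₂)/(z₂ − z₁) = (1.126·0.346 − (-0.9945)·0.892)/2.121 = 0.60.
Then σ = (x₂ − x₁)/(z₂ − z₁) = (0.892 − 0.346)/2.121 = 0.26.

μ = 0.60, σ = 0.26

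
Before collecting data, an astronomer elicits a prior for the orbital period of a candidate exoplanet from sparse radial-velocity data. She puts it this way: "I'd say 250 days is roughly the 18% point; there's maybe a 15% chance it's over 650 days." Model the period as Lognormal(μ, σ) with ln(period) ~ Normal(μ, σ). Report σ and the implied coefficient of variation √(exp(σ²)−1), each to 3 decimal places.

σ ≈ 0.490, CV ≈ 0.520

If T ~ Lognormal(μ,σ) then ln T ~ Normal(μ,σ), so the p-quantile of ln T is μ + z_p·σ.
ln(250) = 5.521 and ln(650) = 6.477; z_{0.18} = -0.9154, z_{0.85} = 1.036.
σ = (6.477 − 5.521)/(1.036 − (-0.9154)) = 0.490.
μ = 5.521 − (-0.9154)·0.490 = 5.970.
CV = √(exp(σ²)−1) = √(exp(0.2397)−1) = 0.520.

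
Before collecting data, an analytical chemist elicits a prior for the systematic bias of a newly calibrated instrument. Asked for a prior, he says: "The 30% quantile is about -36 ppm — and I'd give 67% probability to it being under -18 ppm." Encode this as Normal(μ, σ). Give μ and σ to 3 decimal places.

The p-quantile of Normal(μ,σ) is μ + z_p·σ, with z_{0.3} = -0.5244 and z_{0.67} = 0.4399.
Eliminate σ: μ = (z₂·x₁ − z₁·x₂)/(z₂ − z₁) = (0.4399·-36 − (-0.5244)·-18)/0.9643 = -26.211.
Then σ = (x₂ − x₁)/(z₂ − z₁) = (-18 − -36)/0.9643 = 18.666.

μ = -26.211, σ = 18.666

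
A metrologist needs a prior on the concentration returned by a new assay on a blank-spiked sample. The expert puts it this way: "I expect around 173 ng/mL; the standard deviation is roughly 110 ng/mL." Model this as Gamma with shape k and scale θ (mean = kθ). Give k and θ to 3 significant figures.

For Gamma(k, scale θ): mean = kθ, variance = kθ², so CV = 1/√k.
CV = SD/mean = 110/173 = 0.6358, hence k = 1/CV² = 2.47.
Then θ = mean/k = 173/2.47 = 69.9.

k ≈ 2.47, θ ≈ 69.9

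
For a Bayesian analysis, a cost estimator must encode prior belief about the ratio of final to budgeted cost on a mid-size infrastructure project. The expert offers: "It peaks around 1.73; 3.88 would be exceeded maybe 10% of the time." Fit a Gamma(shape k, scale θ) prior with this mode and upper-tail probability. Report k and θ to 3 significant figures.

k ≈ 3.95, θ ≈ 0.587

Gamma(k,θ) with k>1 has mode (k−1)θ, so θ = 1.73/(k−1).
Need P(X < 3.88) = 0.9 with θ tied to k this way. Start at k = 2, θ = 1.73: P(X<3.88) ≈ 0.656.
Too low — raise k to concentrate. Iterating converges to k ≈ 3.95.
Then θ = 1.73/(3.95−1) ≈ 0.587.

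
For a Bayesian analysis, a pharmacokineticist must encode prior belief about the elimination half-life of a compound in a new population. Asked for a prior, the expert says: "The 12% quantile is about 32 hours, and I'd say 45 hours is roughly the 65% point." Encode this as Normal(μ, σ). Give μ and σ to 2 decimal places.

μ = 41.79, σ = 8.33

The p-quantile of Normal(μ,σ) is μ + z_p·σ, with z_{0.12} = -1.175 and z_{0.65} = 0.3853.
Eliminate σ: μ = (z₂·x₁ − z₁·x₂)/(z₂ − z₁) = (0.3853·32 − (-1.175)·45)/1.56 = 41.79.
Then σ = (x₂ − x₁)/(z₂ − z₁) = (45 − 32)/1.56 = 8.33.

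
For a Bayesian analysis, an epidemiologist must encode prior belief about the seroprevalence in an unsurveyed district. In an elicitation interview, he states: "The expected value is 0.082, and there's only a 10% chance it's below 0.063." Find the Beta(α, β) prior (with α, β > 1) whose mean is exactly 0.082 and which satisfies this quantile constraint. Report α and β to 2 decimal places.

With mean 0.082 fixed, write α = 0.082s, β = 0.918s where s = α+β.
Need P(θ < 0.063) = 0.1 under Beta(0.082s, 0.918s). Normal approximation: (q−m)/√(m(1−m)/s) ≈ z_{0.1} = -1.28, so s ≈ 0.082·0.918·(-1.28)²/(0.063−0.082)² = 342.5.
At s = 342.5: P(θ<0.063) ≈ 0.092. Adjusting to match 0.1 gives s ≈ 319.98.
So α = 0.082·319.98 ≈ 26.24, β = 0.918·319.98 ≈ 293.74.

α ≈ 26.24, β ≈ 293.74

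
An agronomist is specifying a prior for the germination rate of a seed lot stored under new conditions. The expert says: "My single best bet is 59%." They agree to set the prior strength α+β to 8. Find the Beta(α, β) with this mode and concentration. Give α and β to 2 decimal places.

α = 4.54, β = 3.46

For α,β > 1 the Beta mode is (α−1)/(α+β−2). With α+β = 8, the mode is (α−1)/6.
Set (α−1)/6 = 0.59 → α = 1 + 0.59·6 = 4.54.
β = 8 − α = 3.46.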